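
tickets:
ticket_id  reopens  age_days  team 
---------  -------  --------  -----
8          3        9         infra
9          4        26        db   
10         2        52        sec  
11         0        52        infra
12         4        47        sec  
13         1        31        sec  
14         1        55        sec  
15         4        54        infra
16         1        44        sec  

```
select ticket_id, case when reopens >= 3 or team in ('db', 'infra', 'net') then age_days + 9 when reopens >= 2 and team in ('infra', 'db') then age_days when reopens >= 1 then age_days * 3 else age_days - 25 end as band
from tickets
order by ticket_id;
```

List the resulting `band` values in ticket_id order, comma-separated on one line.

18, 35, 156, 61, 56, 93, 165, 63, 132

ticket_id=8: reopens >= 3 or team in ('db', 'infra', 'net') → 18
ticket_id=9: reopens >= 3 or team in ('db', 'infra', 'net') → 35
ticket_id=10: reopens >= 1 → 156
ticket_id=11: reopens >= 3 or team in ('db', 'infra', 'net') → 61
ticket_id=12: reopens >= 3 or team in ('db', 'infra', 'net') → 56
ticket_id=13: reopens >= 1 → 93
ticket_id=14: reopens >= 1 → 165
ticket_id=15: reopens >= 3 or team in ('db', 'infra', 'net') → 63
ticket_id=16: reopens >= 1 → 132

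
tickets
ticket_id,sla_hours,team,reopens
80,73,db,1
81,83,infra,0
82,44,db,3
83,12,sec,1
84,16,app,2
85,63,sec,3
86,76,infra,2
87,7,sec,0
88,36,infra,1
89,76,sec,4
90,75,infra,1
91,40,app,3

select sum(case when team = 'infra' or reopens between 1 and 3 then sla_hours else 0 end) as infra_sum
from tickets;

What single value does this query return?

518

ticket_id=80: ✓ → 73
ticket_id=81: ✓ → 83
ticket_id=82: ✓ → 44
ticket_id=83: ✓ → 12
ticket_id=84: ✓ → 16
ticket_id=85: ✓ → 63
ticket_id=86: ✓ → 76
ticket_id=87: ✗
ticket_id=88: ✓ → 36
ticket_id=89: ✗
ticket_id=90: ✓ → 75
ticket_id=91: ✓ → 40
infra_sum = 73 + 83 + 44 + 12 + 16 + 63 + 76 + 36 + 75 + 40 = 518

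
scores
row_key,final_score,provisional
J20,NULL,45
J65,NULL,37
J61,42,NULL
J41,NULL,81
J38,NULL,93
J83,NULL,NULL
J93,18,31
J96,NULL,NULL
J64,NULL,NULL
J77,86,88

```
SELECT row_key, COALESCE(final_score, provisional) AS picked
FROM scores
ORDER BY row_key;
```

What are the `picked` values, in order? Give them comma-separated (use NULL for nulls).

row_key=J20: final_score=NULL, provisional=45 → 45
row_key=J38: final_score=NULL, provisional=93 → 93
row_key=J41: final_score=NULL, provisional=81 → 81
row_key=J61: final_score=42 → 42
row_key=J64: final_score=NULL, provisional=NULL (all NULL) → NULL
row_key=J65: final_score=NULL, provisional=37 → 37
row_key=J77: final_score=86 → 86
row_key=J83: final_score=NULL, provisional=NULL (all NULL) → NULL
row_key=J93: final_score=18 → 18
row_key=J96: final_score=NULL, provisional=NULL (all NULL) → NULL

45, 93, 81, 42, NULL, 37, 86, NULL, 18, NULL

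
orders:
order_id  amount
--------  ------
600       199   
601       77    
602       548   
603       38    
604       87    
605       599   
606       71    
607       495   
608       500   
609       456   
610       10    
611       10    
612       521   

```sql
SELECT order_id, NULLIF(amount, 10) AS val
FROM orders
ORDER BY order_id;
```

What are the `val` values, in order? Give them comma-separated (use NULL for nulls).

order_id=600: amount=199 vs 10: differ → 199
order_id=601: amount=77 vs 10: differ → 77
order_id=602: amount=548 vs 10: differ → 548
order_id=603: amount=38 vs 10: differ → 38
order_id=604: amount=87 vs 10: differ → 87
order_id=605: amount=599 vs 10: differ → 599
order_id=606: amount=71 vs 10: differ → 71
order_id=607: amount=495 vs 10: differ → 495
order_id=608: amount=500 vs 10: differ → 500
order_id=609: amount=456 vs 10: differ → 456
order_id=610: amount=10 vs 10: equal → NULL
order_id=611: amount=10 vs 10: equal → NULL
order_id=612: amount=521 vs 10: differ → 521

199, 77, 548, 38, 87, 599, 71, 495, 500, 456, NULL, NULL, 521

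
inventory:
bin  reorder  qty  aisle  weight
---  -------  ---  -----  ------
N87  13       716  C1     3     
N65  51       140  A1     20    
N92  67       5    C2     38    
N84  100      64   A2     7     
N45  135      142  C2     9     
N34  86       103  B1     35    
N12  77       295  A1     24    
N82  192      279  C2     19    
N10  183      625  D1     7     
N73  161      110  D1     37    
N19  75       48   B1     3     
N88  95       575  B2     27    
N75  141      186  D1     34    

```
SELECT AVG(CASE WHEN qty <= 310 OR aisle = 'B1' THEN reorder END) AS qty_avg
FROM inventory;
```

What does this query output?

108.5

bin=N87: ✗
bin=N65: ✓ → 51
bin=N92: ✓ → 67
bin=N84: ✓ → 100
bin=N45: ✓ → 135
bin=N34: ✓ → 86
bin=N12: ✓ → 77
bin=N82: ✓ → 192
bin=N10: ✗
bin=N73: ✓ → 161
bin=N19: ✓ → 75
bin=N88: ✗
bin=N75: ✓ → 141
qty_avg = (51 + 67 + 100 + 135 + 86 + 77 + 192 + 161 + 75 + 141) / 10 = 108.5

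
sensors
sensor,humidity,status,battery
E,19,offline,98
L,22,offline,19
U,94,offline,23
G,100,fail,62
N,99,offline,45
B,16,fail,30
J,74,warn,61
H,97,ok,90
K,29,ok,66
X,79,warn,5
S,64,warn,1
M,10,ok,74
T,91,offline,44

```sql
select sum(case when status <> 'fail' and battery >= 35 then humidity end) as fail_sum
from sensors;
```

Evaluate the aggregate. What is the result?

sensor=E: ✓ → 19
sensor=L: ✗
sensor=U: ✗
sensor=G: ✗
sensor=N: ✓ → 99
sensor=B: ✗
sensor=J: ✓ → 74
sensor=H: ✓ → 97
sensor=K: ✓ → 29
sensor=X: ✗
sensor=S: ✗
sensor=M: ✓ → 10
sensor=T: ✓ → 91
fail_sum = 19 + 99 + 74 + 97 + 29 + 10 + 91 = 419

419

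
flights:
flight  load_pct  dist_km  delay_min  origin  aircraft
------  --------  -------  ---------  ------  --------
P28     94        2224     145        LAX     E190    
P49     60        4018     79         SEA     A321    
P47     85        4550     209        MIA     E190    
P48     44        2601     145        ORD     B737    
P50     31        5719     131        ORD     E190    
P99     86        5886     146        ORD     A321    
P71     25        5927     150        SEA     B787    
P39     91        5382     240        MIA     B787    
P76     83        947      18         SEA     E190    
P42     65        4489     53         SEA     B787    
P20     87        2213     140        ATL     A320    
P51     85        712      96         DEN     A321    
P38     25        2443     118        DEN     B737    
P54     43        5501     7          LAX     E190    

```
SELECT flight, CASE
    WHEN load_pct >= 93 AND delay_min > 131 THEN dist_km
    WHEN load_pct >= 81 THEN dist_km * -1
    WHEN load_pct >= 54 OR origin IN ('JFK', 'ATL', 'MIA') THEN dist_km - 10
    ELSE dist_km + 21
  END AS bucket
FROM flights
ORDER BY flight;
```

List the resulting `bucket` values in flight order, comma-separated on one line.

flight=P20: load_pct >= 81 → -2213
flight=P28: load_pct >= 93 AND delay_min > 131 → 2224
flight=P38: ELSE → 2464
flight=P39: load_pct >= 81 → -5382
flight=P42: load_pct >= 54 OR origin IN ('JFK', 'ATL', 'MIA') → 4479
flight=P47: load_pct >= 81 → -4550
flight=P48: ELSE → 2622
flight=P49: load_pct >= 54 OR origin IN ('JFK', 'ATL', 'MIA') → 4008
flight=P50: ELSE → 5740
flight=P51: load_pct >= 81 → -712
flight=P54: ELSE → 5522
flight=P71: ELSE → 5948
flight=P76: load_pct >= 81 → -947
flight=P99: load_pct >= 81 → -5886

-2213, 2224, 2464, -5382, 4479, -4550, 2622, 4008, 5740, -712, 5522, 5948, -947, -5886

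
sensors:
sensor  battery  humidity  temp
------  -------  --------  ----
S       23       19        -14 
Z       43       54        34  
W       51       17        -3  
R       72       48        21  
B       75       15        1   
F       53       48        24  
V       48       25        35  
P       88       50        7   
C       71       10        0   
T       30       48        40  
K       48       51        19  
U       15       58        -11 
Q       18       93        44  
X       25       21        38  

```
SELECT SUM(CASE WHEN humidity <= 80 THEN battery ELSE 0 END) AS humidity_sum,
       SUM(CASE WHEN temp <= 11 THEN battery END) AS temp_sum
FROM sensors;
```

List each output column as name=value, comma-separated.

humidity_sum=642, temp_sum=323

[humidity_sum: humidity <= 80]
sensor=S: ✓ → 23
sensor=Z: ✓ → 43
sensor=W: ✓ → 51
sensor=R: ✓ → 72
sensor=B: ✓ → 75
sensor=F: ✓ → 53
sensor=V: ✓ → 48
sensor=P: ✓ → 88
sensor=C: ✓ → 71
sensor=T: ✓ → 30
sensor=K: ✓ → 48
sensor=U: ✓ → 15
sensor=Q: ✗
sensor=X: ✓ → 25
humidity_sum = 23 + 43 + 51 + 72 + 75 + 53 + 48 + 88 + 71 + 30 + 48 + 15 + 25 = 642
—
[temp_sum: temp <= 11]
sensor=S: ✓ → 23
sensor=Z: ✗
sensor=W: ✓ → 51
sensor=R: ✗
sensor=B: ✓ → 75
sensor=F: ✗
sensor=V: ✗
sensor=P: ✓ → 88
sensor=C: ✓ → 71
sensor=T: ✗
sensor=K: ✗
sensor=U: ✓ → 15
sensor=Q: ✗
sensor=X: ✗
temp_sum = 23 + 51 + 75 + 88 + 71 + 15 = 323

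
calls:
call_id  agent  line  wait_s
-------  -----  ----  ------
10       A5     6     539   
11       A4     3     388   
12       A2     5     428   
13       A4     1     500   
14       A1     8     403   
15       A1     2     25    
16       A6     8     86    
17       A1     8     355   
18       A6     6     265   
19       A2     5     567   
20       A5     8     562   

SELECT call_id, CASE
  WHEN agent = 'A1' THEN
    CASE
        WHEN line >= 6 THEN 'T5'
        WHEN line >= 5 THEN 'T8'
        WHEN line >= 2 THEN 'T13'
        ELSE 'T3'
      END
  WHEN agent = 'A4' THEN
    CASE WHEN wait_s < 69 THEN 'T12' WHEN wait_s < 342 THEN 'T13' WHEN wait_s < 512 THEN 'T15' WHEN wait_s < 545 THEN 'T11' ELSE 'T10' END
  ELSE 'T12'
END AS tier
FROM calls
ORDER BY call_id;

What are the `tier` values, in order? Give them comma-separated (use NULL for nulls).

call_id=10: agent='A5' → outer ELSE → T12
call_id=11: agent='A4' → inner[wait_s < 512] → T15
call_id=12: agent='A2' → outer ELSE → T12
call_id=13: agent='A4' → inner[wait_s < 512] → T15
call_id=14: agent='A1' → inner[line >= 6] → T5
call_id=15: agent='A1' → inner[line >= 2] → T13
call_id=16: agent='A6' → outer ELSE → T12
call_id=17: agent='A1' → inner[line >= 6] → T5
call_id=18: agent='A6' → outer ELSE → T12
call_id=19: agent='A2' → outer ELSE → T12
call_id=20: agent='A5' → outer ELSE → T12

T12, T15, T12, T15, T5, T13, T12, T5, T12, T12, T12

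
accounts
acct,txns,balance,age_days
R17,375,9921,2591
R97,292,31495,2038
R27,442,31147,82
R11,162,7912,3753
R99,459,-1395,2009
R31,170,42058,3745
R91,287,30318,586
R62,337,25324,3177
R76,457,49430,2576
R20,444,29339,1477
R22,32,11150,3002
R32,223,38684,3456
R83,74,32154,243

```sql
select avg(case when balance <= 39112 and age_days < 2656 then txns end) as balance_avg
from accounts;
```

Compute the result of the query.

acct=R17: ✓ → 375
acct=R97: ✓ → 292
acct=R27: ✓ → 442
acct=R11: ✗
acct=R99: ✓ → 459
acct=R31: ✗
acct=R91: ✓ → 287
acct=R62: ✗
acct=R76: ✗
acct=R20: ✓ → 444
acct=R22: ✗
acct=R32: ✗
acct=R83: ✓ → 74
balance_avg = (375 + 292 + 442 + 459 + 287 + 444 + 74) / 7 = 339

339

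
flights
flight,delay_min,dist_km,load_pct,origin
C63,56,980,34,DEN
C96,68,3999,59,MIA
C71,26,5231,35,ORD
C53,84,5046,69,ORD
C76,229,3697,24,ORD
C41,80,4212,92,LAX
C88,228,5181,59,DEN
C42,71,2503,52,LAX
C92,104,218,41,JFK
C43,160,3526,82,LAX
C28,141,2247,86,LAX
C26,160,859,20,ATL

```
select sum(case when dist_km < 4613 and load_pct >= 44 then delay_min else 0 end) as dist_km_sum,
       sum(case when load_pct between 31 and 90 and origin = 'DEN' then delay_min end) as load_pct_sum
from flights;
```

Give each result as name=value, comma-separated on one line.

dist_km_sum=520, load_pct_sum=284

[dist_km_sum: dist_km < 4613 and load_pct >= 44]
flight=C63: ✗
flight=C96: ✓ → 68
flight=C71: ✗
flight=C53: ✗
flight=C76: ✗
flight=C41: ✓ → 80
flight=C88: ✗
flight=C42: ✓ → 71
flight=C92: ✗
flight=C43: ✓ → 160
flight=C28: ✓ → 141
flight=C26: ✗
dist_km_sum = 68 + 80 + 71 + 160 + 141 = 520
—
[load_pct_sum: load_pct between 31 and 90 and origin = 'DEN']
flight=C63: ✓ → 56
flight=C96: ✗
flight=C71: ✗
flight=C53: ✗
flight=C76: ✗
flight=C41: ✗
flight=C88: ✓ → 228
flight=C42: ✗
flight=C92: ✗
flight=C43: ✗
flight=C28: ✗
flight=C26: ✗
load_pct_sum = 56 + 228 = 284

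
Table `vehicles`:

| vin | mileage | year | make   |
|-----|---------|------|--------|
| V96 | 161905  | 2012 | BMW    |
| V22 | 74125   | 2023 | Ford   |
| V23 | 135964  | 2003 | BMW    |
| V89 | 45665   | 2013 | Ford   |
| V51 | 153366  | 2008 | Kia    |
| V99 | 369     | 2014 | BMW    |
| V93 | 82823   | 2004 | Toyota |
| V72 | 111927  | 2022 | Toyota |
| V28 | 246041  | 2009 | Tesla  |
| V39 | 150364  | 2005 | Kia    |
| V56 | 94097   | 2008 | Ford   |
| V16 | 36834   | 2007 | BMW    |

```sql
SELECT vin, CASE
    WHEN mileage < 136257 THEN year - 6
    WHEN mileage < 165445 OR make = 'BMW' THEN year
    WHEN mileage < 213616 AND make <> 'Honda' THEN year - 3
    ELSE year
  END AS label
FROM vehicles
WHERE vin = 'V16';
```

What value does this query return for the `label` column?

2001

vin = V16: mileage=36834, year=2007, make=BMW.
mileage < 136257 → true → 2001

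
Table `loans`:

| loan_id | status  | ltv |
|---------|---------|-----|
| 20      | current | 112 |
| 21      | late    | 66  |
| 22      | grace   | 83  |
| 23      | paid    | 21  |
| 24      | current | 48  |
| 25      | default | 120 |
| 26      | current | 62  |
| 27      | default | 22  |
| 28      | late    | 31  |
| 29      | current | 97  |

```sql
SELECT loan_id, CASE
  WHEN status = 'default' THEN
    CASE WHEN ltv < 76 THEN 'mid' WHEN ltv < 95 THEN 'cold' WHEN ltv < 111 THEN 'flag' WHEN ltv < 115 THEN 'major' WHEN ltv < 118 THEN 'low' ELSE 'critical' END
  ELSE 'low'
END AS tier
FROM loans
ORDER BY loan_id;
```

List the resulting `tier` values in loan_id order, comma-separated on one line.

low, low, low, low, low, critical, low, mid, low, low

loan_id=20: status='current' → outer ELSE → low
loan_id=21: status='late' → outer ELSE → low
loan_id=22: status='grace' → outer ELSE → low
loan_id=23: status='paid' → outer ELSE → low
loan_id=24: status='current' → outer ELSE → low
loan_id=25: status='default' → inner[ELSE] → critical
loan_id=26: status='current' → outer ELSE → low
loan_id=27: status='default' → inner[ltv < 76] → mid
loan_id=28: status='late' → outer ELSE → low
loan_id=29: status='current' → outer ELSE → low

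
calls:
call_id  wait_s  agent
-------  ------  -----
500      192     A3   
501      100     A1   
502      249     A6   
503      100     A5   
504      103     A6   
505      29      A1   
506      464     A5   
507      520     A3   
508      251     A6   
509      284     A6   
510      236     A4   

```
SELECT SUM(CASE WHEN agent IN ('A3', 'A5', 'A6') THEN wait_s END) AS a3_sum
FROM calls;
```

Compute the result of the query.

2163

call_id=500: ✓ → 192
call_id=501: ✗
call_id=502: ✓ → 249
call_id=503: ✓ → 100
call_id=504: ✓ → 103
call_id=505: ✗
call_id=506: ✓ → 464
call_id=507: ✓ → 520
call_id=508: ✓ → 251
call_id=509: ✓ → 284
call_id=510: ✗
a3_sum = 192 + 249 + 100 + 103 + 464 + 520 + 251 + 284 = 2163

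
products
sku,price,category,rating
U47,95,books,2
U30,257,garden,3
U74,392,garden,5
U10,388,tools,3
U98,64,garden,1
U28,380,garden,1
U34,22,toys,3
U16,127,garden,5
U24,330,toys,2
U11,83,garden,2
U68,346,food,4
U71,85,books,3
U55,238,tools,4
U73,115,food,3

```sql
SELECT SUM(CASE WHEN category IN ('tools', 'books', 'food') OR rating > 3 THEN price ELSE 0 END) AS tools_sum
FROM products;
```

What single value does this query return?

1786

sku=U47: ✓ → 95
sku=U30: ✗
sku=U74: ✓ → 392
sku=U10: ✓ → 388
sku=U98: ✗
sku=U28: ✗
sku=U34: ✗
sku=U16: ✓ → 127
sku=U24: ✗
sku=U11: ✗
sku=U68: ✓ → 346
sku=U71: ✓ → 85
sku=U55: ✓ → 238
sku=U73: ✓ → 115
tools_sum = 95 + 392 + 388 + 127 + 346 + 85 + 238 + 115 = 1786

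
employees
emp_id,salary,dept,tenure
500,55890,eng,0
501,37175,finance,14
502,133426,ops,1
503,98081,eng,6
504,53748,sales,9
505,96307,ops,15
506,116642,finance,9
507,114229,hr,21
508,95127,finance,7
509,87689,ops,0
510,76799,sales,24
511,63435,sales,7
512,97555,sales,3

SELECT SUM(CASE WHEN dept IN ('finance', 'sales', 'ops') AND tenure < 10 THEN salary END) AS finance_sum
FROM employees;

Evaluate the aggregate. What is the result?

emp_id=500: ✗
emp_id=501: ✗
emp_id=502: ✓ → 133426
emp_id=503: ✗
emp_id=504: ✓ → 53748
emp_id=505: ✗
emp_id=506: ✓ → 116642
emp_id=507: ✗
emp_id=508: ✓ → 95127
emp_id=509: ✓ → 87689
emp_id=510: ✗
emp_id=511: ✓ → 63435
emp_id=512: ✓ → 97555
finance_sum = 133426 + 53748 + 116642 + 95127 + 87689 + 63435 + 97555 = 647622

647622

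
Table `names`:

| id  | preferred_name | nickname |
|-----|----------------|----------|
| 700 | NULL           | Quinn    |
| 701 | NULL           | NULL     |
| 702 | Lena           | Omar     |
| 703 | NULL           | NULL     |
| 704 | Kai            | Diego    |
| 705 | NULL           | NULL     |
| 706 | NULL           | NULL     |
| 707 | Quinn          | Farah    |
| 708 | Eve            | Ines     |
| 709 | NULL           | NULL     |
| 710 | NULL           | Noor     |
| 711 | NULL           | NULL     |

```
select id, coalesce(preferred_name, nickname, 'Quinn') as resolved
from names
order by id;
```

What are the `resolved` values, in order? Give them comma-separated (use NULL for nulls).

id=700: preferred_name=NULL, nickname=Quinn → Quinn
id=701: preferred_name=NULL, nickname=NULL, → literal Quinn → Quinn
id=702: preferred_name=Lena → Lena
id=703: preferred_name=NULL, nickname=NULL, → literal Quinn → Quinn
id=704: preferred_name=Kai → Kai
id=705: preferred_name=NULL, nickname=NULL, → literal Quinn → Quinn
id=706: preferred_name=NULL, nickname=NULL, → literal Quinn → Quinn
id=707: preferred_name=Quinn → Quinn
id=708: preferred_name=Eve → Eve
id=709: preferred_name=NULL, nickname=NULL, → literal Quinn → Quinn
id=710: preferred_name=NULL, nickname=Noor → Noor
id=711: preferred_name=NULL, nickname=NULL, → literal Quinn → Quinn

Quinn, Quinn, Lena, Quinn, Kai, Quinn, Quinn, Quinn, Eve, Quinn, Noor, Quinn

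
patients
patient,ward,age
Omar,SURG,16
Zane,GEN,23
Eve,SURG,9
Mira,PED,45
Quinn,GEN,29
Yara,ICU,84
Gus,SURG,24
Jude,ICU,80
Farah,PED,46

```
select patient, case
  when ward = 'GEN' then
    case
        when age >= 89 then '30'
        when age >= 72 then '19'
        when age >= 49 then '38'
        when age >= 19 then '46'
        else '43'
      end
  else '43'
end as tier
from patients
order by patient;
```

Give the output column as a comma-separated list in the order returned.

43, 43, 43, 43, 43, 43, 46, 43, 46

patient=Eve: ward='SURG' → outer ELSE → 43
patient=Farah: ward='PED' → outer ELSE → 43
patient=Gus: ward='SURG' → outer ELSE → 43
patient=Jude: ward='ICU' → outer ELSE → 43
patient=Mira: ward='PED' → outer ELSE → 43
patient=Omar: ward='SURG' → outer ELSE → 43
patient=Quinn: ward='GEN' → inner[age >= 19] → 46
patient=Yara: ward='ICU' → outer ELSE → 43
patient=Zane: ward='GEN' → inner[age >= 19] → 46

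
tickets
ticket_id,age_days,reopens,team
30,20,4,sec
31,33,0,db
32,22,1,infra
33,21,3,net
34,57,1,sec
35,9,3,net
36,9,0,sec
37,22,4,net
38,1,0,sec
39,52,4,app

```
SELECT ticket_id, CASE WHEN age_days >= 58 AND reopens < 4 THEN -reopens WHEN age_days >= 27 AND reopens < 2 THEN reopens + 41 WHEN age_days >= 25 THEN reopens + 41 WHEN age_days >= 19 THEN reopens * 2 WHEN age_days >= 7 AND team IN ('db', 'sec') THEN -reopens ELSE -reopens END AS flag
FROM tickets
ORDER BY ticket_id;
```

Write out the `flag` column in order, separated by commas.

ticket_id=30: age_days >= 19 → 8
ticket_id=31: age_days >= 27 AND reopens < 2 → 41
ticket_id=32: age_days >= 19 → 2
ticket_id=33: age_days >= 19 → 6
ticket_id=34: age_days >= 27 AND reopens < 2 → 42
ticket_id=35: ELSE → -3
ticket_id=36: age_days >= 7 AND team IN ('db', 'sec') → 0
ticket_id=37: age_days >= 19 → 8
ticket_id=38: ELSE → 0
ticket_id=39: age_days >= 25 → 45

8, 41, 2, 6, 42, -3, 0, 8, 0, 45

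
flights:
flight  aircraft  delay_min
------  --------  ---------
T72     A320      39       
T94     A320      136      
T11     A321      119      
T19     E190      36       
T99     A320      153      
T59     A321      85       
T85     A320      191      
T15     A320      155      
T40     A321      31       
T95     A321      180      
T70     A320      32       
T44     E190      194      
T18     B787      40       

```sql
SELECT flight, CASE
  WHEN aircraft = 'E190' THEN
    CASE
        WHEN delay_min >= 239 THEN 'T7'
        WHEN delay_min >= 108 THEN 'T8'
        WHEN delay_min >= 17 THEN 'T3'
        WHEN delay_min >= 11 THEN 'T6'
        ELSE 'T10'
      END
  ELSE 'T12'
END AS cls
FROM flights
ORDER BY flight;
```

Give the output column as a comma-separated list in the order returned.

flight=T11: aircraft='A321' → outer ELSE → T12
flight=T15: aircraft='A320' → outer ELSE → T12
flight=T18: aircraft='B787' → outer ELSE → T12
flight=T19: aircraft='E190' → inner[delay_min >= 17] → T3
flight=T40: aircraft='A321' → outer ELSE → T12
flight=T44: aircraft='E190' → inner[delay_min >= 108] → T8
flight=T59: aircraft='A321' → outer ELSE → T12
flight=T70: aircraft='A320' → outer ELSE → T12
flight=T72: aircraft='A320' → outer ELSE → T12
flight=T85: aircraft='A320' → outer ELSE → T12
flight=T94: aircraft='A320' → outer ELSE → T12
flight=T95: aircraft='A321' → outer ELSE → T12
flight=T99: aircraft='A320' → outer ELSE → T12

T12, T12, T12, T3, T12, T8, T12, T12, T12, T12, T12, T12, T12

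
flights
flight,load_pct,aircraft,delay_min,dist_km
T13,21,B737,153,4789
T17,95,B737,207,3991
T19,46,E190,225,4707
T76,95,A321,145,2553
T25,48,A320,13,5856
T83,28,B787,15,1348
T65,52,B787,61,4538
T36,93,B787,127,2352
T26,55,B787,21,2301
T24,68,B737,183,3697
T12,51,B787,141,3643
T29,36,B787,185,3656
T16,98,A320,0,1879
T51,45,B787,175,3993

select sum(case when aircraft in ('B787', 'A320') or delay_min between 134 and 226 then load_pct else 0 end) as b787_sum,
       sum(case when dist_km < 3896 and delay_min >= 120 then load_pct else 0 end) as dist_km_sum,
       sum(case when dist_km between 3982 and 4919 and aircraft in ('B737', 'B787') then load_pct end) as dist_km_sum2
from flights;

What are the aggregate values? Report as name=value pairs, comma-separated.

b787_sum=831, dist_km_sum=343, dist_km_sum2=213

[b787_sum: aircraft in ('B787', 'A320') or delay_min between 134 and 226]
flight=T13: ✓ → 21
flight=T17: ✓ → 95
flight=T19: ✓ → 46
flight=T76: ✓ → 95
flight=T25: ✓ → 48
flight=T83: ✓ → 28
flight=T65: ✓ → 52
flight=T36: ✓ → 93
flight=T26: ✓ → 55
flight=T24: ✓ → 68
flight=T12: ✓ → 51
flight=T29: ✓ → 36
flight=T16: ✓ → 98
flight=T51: ✓ → 45
b787_sum = 21 + 95 + 46 + 95 + 48 + 28 + 52 + 93 + 55 + 68 + 51 + 36 + 98 + 45 = 831
—
[dist_km_sum: dist_km < 3896 and delay_min >= 120]
flight=T13: ✗
flight=T17: ✗
flight=T19: ✗
flight=T76: ✓ → 95
flight=T25: ✗
flight=T83: ✗
flight=T65: ✗
flight=T36: ✓ → 93
flight=T26: ✗
flight=T24: ✓ → 68
flight=T12: ✓ → 51
flight=T29: ✓ → 36
flight=T16: ✗
flight=T51: ✗
dist_km_sum = 95 + 93 + 68 + 51 + 36 = 343
—
[dist_km_sum2: dist_km between 3982 and 4919 and aircraft in ('B737', 'B787')]
flight=T13: ✓ → 21
flight=T17: ✓ → 95
flight=T19: ✗
flight=T76: ✗
flight=T25: ✗
flight=T83: ✗
flight=T65: ✓ → 52
flight=T36: ✗
flight=T26: ✗
flight=T24: ✗
flight=T12: ✗
flight=T29: ✗
flight=T16: ✗
flight=T51: ✓ → 45
dist_km_sum2 = 21 + 95 + 52 + 45 = 213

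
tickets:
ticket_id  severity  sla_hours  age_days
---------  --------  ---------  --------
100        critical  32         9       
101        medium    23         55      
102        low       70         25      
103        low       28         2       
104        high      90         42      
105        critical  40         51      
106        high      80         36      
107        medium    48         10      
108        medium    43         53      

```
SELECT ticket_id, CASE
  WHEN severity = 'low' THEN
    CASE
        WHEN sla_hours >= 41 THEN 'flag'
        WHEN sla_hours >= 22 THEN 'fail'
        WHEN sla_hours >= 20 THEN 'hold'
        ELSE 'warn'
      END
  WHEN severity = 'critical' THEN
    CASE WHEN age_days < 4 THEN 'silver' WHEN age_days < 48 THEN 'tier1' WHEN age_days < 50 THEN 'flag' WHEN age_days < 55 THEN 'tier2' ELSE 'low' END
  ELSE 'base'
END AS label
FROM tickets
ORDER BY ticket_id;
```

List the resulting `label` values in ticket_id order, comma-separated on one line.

ticket_id=100: severity='critical' → inner[age_days < 48] → tier1
ticket_id=101: severity='medium' → outer ELSE → base
ticket_id=102: severity='low' → inner[sla_hours >= 41] → flag
ticket_id=103: severity='low' → inner[sla_hours >= 22] → fail
ticket_id=104: severity='high' → outer ELSE → base
ticket_id=105: severity='critical' → inner[age_days < 55] → tier2
ticket_id=106: severity='high' → outer ELSE → base
ticket_id=107: severity='medium' → outer ELSE → base
ticket_id=108: severity='medium' → outer ELSE → base

tier1, base, flag, fail, base, tier2, base, base, base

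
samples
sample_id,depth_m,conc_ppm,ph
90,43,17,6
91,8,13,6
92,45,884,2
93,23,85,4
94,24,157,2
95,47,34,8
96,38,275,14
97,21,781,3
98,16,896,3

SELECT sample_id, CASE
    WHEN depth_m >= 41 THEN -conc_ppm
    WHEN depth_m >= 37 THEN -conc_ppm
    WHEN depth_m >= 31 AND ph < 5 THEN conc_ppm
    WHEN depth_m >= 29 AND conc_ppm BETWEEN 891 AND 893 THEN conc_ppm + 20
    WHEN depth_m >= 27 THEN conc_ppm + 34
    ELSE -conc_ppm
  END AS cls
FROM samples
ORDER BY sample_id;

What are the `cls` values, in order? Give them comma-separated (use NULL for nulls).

sample_id=90: depth_m >= 41 → -17
sample_id=91: ELSE → -13
sample_id=92: depth_m >= 41 → -884
sample_id=93: ELSE → -85
sample_id=94: ELSE → -157
sample_id=95: depth_m >= 41 → -34
sample_id=96: depth_m >= 37 → -275
sample_id=97: ELSE → -781
sample_id=98: ELSE → -896

-17, -13, -884, -85, -157, -34, -275, -781, -896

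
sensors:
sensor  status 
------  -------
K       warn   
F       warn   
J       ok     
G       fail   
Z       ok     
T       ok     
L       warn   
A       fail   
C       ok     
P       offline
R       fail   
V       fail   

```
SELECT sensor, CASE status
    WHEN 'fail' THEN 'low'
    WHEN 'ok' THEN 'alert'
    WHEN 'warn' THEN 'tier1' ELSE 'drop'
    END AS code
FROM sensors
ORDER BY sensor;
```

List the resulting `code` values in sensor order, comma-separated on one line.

sensor=A: status='fail' → low
sensor=C: status='ok' → alert
sensor=F: status='warn' → tier1
sensor=G: status='fail' → low
sensor=J: status='ok' → alert
sensor=K: status='warn' → tier1
sensor=L: status='warn' → tier1
sensor=P: ELSE → drop
sensor=R: status='fail' → low
sensor=T: status='ok' → alert
sensor=V: status='fail' → low
sensor=Z: status='ok' → alert

low, alert, tier1, low, alert, tier1, tier1, drop, low, alert, low, alert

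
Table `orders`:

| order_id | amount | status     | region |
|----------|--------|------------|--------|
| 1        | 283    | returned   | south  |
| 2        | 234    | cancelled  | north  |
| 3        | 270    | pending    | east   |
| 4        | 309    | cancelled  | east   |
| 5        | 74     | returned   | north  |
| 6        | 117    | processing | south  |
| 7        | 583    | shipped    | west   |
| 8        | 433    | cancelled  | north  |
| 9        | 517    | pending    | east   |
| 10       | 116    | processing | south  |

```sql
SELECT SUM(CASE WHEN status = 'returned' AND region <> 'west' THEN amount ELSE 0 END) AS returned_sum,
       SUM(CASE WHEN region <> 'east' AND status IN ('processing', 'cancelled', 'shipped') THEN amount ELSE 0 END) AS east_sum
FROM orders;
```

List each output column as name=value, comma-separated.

[returned_sum: status = 'returned' AND region <> 'west']
order_id=1: ✓ → 283
order_id=2: ✗
order_id=3: ✗
order_id=4: ✗
order_id=5: ✓ → 74
order_id=6: ✗
order_id=7: ✗
order_id=8: ✗
order_id=9: ✗
order_id=10: ✗
returned_sum = 283 + 74 = 357
—
[east_sum: region <> 'east' AND status IN ('processing', 'cancelled', 'shipped')]
order_id=1: ✗
order_id=2: ✓ → 234
order_id=3: ✗
order_id=4: ✗
order_id=5: ✗
order_id=6: ✓ → 117
order_id=7: ✓ → 583
order_id=8: ✓ → 433
order_id=9: ✗
order_id=10: ✓ → 116
east_sum = 234 + 117 + 583 + 433 + 116 = 1483

returned_sum=357, east_sum=1483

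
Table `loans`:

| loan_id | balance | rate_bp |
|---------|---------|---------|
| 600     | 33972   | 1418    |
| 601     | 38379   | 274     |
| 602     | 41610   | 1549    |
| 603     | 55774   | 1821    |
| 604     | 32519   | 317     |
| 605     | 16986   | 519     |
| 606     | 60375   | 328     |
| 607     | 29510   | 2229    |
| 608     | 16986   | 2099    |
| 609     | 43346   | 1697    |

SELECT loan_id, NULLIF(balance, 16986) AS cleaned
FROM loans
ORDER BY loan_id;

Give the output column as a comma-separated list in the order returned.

33972, 38379, 41610, 55774, 32519, NULL, 60375, 29510, NULL, 43346

loan_id=600: balance=33972 vs 16986: differ → 33972
loan_id=601: balance=38379 vs 16986: differ → 38379
loan_id=602: balance=41610 vs 16986: differ → 41610
loan_id=603: balance=55774 vs 16986: differ → 55774
loan_id=604: balance=32519 vs 16986: differ → 32519
loan_id=605: balance=16986 vs 16986: equal → NULL
loan_id=606: balance=60375 vs 16986: differ → 60375
loan_id=607: balance=29510 vs 16986: differ → 29510
loan_id=608: balance=16986 vs 16986: equal → NULL
loan_id=609: balance=43346 vs 16986: differ → 43346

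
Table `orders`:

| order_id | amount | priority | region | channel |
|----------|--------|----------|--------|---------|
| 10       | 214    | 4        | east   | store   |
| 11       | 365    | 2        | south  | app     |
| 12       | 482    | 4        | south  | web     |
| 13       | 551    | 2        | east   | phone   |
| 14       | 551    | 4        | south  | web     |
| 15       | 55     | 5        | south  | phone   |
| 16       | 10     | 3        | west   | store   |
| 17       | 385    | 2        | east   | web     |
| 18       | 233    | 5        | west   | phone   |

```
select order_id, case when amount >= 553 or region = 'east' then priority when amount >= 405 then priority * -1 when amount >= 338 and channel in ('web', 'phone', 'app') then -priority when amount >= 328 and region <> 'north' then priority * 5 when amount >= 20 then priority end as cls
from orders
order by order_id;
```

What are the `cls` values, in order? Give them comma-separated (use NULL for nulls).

4, -2, -4, 2, -4, 5, NULL, 2, 5

order_id=10: amount >= 553 or region = 'east' → 4
order_id=11: amount >= 338 and channel in ('web', 'phone', 'app') → -2
order_id=12: amount >= 405 → -4
order_id=13: amount >= 553 or region = 'east' → 2
order_id=14: amount >= 405 → -4
order_id=15: amount >= 20 → 5
order_id=16: (no match → NULL) → NULL
order_id=17: amount >= 553 or region = 'east' → 2
order_id=18: amount >= 20 → 5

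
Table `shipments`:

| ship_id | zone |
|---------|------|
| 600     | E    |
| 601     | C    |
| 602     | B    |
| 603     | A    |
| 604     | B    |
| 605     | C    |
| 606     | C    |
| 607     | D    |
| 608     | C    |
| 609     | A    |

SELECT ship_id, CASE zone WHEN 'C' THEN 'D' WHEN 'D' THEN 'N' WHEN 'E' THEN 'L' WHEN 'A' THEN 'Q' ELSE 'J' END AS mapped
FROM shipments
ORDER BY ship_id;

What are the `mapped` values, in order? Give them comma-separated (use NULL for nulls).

L, D, J, Q, J, D, D, N, D, Q

ship_id=600: zone='E' → L
ship_id=601: zone='C' → D
ship_id=602: ELSE → J
ship_id=603: zone='A' → Q
ship_id=604: ELSE → J
ship_id=605: zone='C' → D
ship_id=606: zone='C' → D
ship_id=607: zone='D' → N
ship_id=608: zone='C' → D
ship_id=609: zone='A' → Q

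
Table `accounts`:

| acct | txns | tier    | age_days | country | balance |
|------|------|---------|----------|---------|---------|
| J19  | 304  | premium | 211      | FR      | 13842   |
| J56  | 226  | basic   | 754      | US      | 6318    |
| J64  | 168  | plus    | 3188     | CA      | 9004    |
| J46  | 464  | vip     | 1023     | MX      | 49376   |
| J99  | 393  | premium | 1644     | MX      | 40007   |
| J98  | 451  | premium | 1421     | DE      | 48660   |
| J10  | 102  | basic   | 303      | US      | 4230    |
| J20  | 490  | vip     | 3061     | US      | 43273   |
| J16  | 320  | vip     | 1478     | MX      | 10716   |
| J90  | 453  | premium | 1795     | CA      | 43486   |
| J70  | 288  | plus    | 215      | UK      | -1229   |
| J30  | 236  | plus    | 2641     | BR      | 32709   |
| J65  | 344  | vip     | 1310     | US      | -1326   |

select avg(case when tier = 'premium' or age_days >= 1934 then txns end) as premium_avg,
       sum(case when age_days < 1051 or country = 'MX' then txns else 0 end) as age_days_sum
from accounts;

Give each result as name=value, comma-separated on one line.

[premium_avg: tier = 'premium' or age_days >= 1934]
acct=J19: ✓ → 304
acct=J56: ✗
acct=J64: ✓ → 168
acct=J46: ✗
acct=J99: ✓ → 393
acct=J98: ✓ → 451
acct=J10: ✗
acct=J20: ✓ → 490
acct=J16: ✗
acct=J90: ✓ → 453
acct=J70: ✗
acct=J30: ✓ → 236
acct=J65: ✗
premium_avg = (304 + 168 + 393 + 451 + 490 + 453 + 236) / 7 = 356.4285714286
—
[age_days_sum: age_days < 1051 or country = 'MX']
acct=J19: ✓ → 304
acct=J56: ✓ → 226
acct=J64: ✗
acct=J46: ✓ → 464
acct=J99: ✓ → 393
acct=J98: ✗
acct=J10: ✓ → 102
acct=J20: ✗
acct=J16: ✓ → 320
acct=J90: ✗
acct=J70: ✓ → 288
acct=J30: ✗
acct=J65: ✗
age_days_sum = 304 + 226 + 464 + 393 + 102 + 320 + 288 = 2097

premium_avg=356.4285714286, age_days_sum=2097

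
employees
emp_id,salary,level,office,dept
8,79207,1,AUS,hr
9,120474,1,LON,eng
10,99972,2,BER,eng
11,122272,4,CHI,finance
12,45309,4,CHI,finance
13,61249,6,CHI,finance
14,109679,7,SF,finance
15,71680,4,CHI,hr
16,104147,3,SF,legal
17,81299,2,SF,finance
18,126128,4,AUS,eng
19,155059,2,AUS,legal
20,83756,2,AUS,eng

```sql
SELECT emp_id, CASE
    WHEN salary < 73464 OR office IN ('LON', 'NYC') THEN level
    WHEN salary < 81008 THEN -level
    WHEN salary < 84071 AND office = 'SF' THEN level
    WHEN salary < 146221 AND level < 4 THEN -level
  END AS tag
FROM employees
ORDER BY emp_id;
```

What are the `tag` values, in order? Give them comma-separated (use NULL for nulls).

emp_id=8: salary < 81008 → -1
emp_id=9: salary < 73464 OR office IN ('LON', 'NYC') → 1
emp_id=10: salary < 146221 AND level < 4 → -2
emp_id=11: (no match → NULL) → NULL
emp_id=12: salary < 73464 OR office IN ('LON', 'NYC') → 4
emp_id=13: salary < 73464 OR office IN ('LON', 'NYC') → 6
emp_id=14: (no match → NULL) → NULL
emp_id=15: salary < 73464 OR office IN ('LON', 'NYC') → 4
emp_id=16: salary < 146221 AND level < 4 → -3
emp_id=17: salary < 84071 AND office = 'SF' → 2
emp_id=18: (no match → NULL) → NULL
emp_id=19: (no match → NULL) → NULL
emp_id=20: salary < 146221 AND level < 4 → -2

-1, 1, -2, NULL, 4, 6, NULL, 4, -3, 2, NULL, NULL, -2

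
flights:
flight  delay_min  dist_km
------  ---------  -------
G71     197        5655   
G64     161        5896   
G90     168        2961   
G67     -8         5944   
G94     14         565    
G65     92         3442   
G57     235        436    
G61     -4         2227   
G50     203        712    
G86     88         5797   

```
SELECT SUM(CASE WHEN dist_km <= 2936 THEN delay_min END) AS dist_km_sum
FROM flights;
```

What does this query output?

448

flight=G71: ✗
flight=G64: ✗
flight=G90: ✗
flight=G67: ✗
flight=G94: ✓ → 14
flight=G65: ✗
flight=G57: ✓ → 235
flight=G61: ✓ → -4
flight=G50: ✓ → 203
flight=G86: ✗
dist_km_sum = 14 + 235 + -4 + 203 = 448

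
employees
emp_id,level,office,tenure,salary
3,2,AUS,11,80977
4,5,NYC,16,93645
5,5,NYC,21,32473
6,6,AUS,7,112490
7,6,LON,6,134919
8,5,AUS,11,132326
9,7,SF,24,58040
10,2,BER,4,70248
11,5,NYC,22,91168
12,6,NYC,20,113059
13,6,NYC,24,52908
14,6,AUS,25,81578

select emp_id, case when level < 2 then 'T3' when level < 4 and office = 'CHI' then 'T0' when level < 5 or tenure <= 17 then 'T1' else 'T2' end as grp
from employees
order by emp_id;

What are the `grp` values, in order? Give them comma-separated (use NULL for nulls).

emp_id=3: level < 5 or tenure <= 17 → T1
emp_id=4: level < 5 or tenure <= 17 → T1
emp_id=5: ELSE → T2
emp_id=6: level < 5 or tenure <= 17 → T1
emp_id=7: level < 5 or tenure <= 17 → T1
emp_id=8: level < 5 or tenure <= 17 → T1
emp_id=9: ELSE → T2
emp_id=10: level < 5 or tenure <= 17 → T1
emp_id=11: ELSE → T2
emp_id=12: ELSE → T2
emp_id=13: ELSE → T2
emp_id=14: ELSE → T2

T1, T1, T2, T1, T1, T1, T2, T1, T2, T2, T2, T2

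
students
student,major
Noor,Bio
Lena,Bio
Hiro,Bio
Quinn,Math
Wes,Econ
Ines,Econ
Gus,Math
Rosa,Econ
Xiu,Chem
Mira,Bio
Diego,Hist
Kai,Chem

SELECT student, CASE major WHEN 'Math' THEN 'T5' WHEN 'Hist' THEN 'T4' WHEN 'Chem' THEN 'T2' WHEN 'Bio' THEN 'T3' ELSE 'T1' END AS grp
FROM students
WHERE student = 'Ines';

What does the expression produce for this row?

student = Ines: major=Econ.
major='Math' → false
major='Hist' → false
major='Chem' → false
major='Bio' → false
No prior WHEN matched → ELSE → T1

T1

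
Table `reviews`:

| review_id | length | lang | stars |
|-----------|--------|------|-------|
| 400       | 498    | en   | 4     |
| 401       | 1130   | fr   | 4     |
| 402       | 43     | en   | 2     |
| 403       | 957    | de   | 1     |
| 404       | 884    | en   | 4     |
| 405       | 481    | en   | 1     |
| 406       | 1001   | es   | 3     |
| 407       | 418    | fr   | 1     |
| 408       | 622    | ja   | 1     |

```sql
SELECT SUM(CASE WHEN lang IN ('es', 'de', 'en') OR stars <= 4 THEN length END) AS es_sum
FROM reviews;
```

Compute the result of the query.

6034

review_id=400: ✓ → 498
review_id=401: ✓ → 1130
review_id=402: ✓ → 43
review_id=403: ✓ → 957
review_id=404: ✓ → 884
review_id=405: ✓ → 481
review_id=406: ✓ → 1001
review_id=407: ✓ → 418
review_id=408: ✓ → 622
es_sum = 498 + 1130 + 43 + 957 + 884 + 481 + 1001 + 418 + 622 = 6034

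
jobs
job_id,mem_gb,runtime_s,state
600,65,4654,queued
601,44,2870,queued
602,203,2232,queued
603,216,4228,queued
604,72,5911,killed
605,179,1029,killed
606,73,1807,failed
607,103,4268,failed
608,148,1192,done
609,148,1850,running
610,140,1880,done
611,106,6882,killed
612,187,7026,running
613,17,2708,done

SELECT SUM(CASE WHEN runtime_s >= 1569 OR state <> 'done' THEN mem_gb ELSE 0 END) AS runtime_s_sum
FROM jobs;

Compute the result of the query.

1553

job_id=600: ✓ → 65
job_id=601: ✓ → 44
job_id=602: ✓ → 203
job_id=603: ✓ → 216
job_id=604: ✓ → 72
job_id=605: ✓ → 179
job_id=606: ✓ → 73
job_id=607: ✓ → 103
job_id=608: ✗
job_id=609: ✓ → 148
job_id=610: ✓ → 140
job_id=611: ✓ → 106
job_id=612: ✓ → 187
job_id=613: ✓ → 17
runtime_s_sum = 65 + 44 + 203 + 216 + 72 + 179 + 73 + 103 + 148 + 140 + 106 + 187 + 17 = 1553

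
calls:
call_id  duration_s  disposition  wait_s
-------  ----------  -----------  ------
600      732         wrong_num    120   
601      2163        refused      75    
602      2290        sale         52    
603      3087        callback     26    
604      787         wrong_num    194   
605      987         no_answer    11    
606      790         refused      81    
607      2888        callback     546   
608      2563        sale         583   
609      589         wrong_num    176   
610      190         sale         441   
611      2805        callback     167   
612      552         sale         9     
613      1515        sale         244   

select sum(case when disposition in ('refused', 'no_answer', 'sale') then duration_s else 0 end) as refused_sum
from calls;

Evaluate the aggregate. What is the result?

call_id=600: ✗
call_id=601: ✓ → 2163
call_id=602: ✓ → 2290
call_id=603: ✗
call_id=604: ✗
call_id=605: ✓ → 987
call_id=606: ✓ → 790
call_id=607: ✗
call_id=608: ✓ → 2563
call_id=609: ✗
call_id=610: ✓ → 190
call_id=611: ✗
call_id=612: ✓ → 552
call_id=613: ✓ → 1515
refused_sum = 2163 + 2290 + 987 + 790 + 2563 + 190 + 552 + 1515 = 11050

11050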